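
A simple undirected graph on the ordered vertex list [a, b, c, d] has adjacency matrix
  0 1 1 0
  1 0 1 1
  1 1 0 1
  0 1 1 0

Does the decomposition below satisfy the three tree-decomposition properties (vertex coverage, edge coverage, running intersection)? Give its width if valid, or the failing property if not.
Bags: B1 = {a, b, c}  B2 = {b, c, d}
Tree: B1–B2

Yes; width 2.

Every vertex of G appears in some bag (union = {a, b, c, d}); every edge is covered by a bag; and for each vertex v the set of bags containing v is connected in the bag tree. The decomposition is therefore valid. The largest bag has 3 vertices, so the width is 2.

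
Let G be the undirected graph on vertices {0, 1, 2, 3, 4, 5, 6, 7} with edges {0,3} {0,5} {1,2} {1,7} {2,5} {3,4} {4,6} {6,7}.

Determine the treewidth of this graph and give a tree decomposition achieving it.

Treewidth 2.
Bags: B1 = {1, 2, 5}  B2 = {1, 5, 7}  B3 = {5, 6, 7}  B4 = {4, 5, 6}  B5 = {3, 4, 5}  B6 = {0, 3, 5}
Tree: B1–B2, B2–B3, B3–B4, B4–B5, B5–B6

Each bag holds 3 vertices, so the decomposition has width 2, which upper-bounds the treewidth. Since 5–2–1–7–6–4–3–0–5 is a cycle in G, G is not acyclic. Forests are exactly the graphs of treewidth ≤ 1, so tw(G) ≥ 2. The upper and lower bounds meet at 2, so that is the treewidth.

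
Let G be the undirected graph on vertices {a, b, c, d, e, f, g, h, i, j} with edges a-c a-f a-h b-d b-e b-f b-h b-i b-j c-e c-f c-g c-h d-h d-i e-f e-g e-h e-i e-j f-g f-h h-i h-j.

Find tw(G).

3

A width-3 tree decomposition is:
Bags: B1 = {c, e, f, h}  B2 = {a, c, f, h}  B3 = {b, e, f, h}  B4 = {b, e, h, i}  B5 = {c, e, f, g}  B6 = {b, d, h, i}  B7 = {b, e, h, j}
Tree: B1–B2, B1–B3, B3–B4, B1–B5, B4–B6, B3–B7
Every bag has size at most 4, so the width is 4 − 1 = 3 and tw(G) ≤ 3. For the lower bound, the 4 vertices {c, e, f, g} are pairwise adjacent, and any tree decomposition puts a clique entirely inside one bag — forcing width ≥ 3. Hence tw(G) = 3 exactly.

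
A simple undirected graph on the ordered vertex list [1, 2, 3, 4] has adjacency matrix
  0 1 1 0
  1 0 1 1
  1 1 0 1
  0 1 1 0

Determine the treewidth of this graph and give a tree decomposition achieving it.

Treewidth 2.
One such decomposition:
Bags: B1 = {2, 3, 4}  B2 = {1, 2, 3}
Tree: B1–B2

Each bag holds 3 vertices, so the decomposition has width 2, which upper-bounds the treewidth. On the other hand G contains the 3-clique {1, 2, 3}. A clique must lie in a single bag of any decomposition, so no decomposition can have width below 2. The upper and lower bounds meet at 2, so that is the treewidth.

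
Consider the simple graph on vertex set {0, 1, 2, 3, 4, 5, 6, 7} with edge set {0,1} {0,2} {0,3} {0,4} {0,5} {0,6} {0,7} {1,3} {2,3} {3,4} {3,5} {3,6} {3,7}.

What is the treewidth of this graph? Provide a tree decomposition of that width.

Treewidth 2.
One optimal decomposition is:
Bags: B1 = {0, 3, 7}  B2 = {0, 2, 3}  B3 = {0, 3, 4}  B4 = {0, 3, 6}  B5 = {0, 3, 5}  B6 = {0, 1, 3}
Tree: B1–B2, B2–B3, B2–B4, B3–B5, B5–B6

Every bag has size at most 3, so the width is 3 − 1 = 2 and tw(G) ≤ 2. On the other hand G contains the 3-clique {0, 1, 3}. A clique must lie in a single bag of any decomposition, so no decomposition can have width below 2. Therefore the treewidth is 2.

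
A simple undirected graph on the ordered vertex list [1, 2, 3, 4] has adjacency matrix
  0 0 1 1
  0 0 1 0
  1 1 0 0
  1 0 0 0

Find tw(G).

A width-1 tree decomposition is:
Bags: B1 = {2, 3}  B2 = {1, 3}  B3 = {1, 4}
Tree: B1–B2, B2–B3
Every bag has size at most 2, so the width is 2 − 1 = 1 and tw(G) ≤ 1. G has an edge, so its treewidth is at least 1. Combining the bounds, tw(G) = 1.

1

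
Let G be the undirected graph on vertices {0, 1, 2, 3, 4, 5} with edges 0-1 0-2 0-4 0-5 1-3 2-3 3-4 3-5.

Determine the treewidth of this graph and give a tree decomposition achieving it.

The largest bag has 3 vertices, giving width 2; this decomposition certifies tw(G) ≤ 2. The edges 5–0–2–3–5 form a cycle, so G is not a tree and its treewidth is at least 2. The upper and lower bounds meet at 2, so that is the treewidth.

Treewidth 2.
Bags: B1 = {0, 3, 5}  B2 = {0, 2, 3}  B3 = {0, 3, 4}  B4 = {0, 1, 3}
Tree: B1–B2, B2–B3, B3–B4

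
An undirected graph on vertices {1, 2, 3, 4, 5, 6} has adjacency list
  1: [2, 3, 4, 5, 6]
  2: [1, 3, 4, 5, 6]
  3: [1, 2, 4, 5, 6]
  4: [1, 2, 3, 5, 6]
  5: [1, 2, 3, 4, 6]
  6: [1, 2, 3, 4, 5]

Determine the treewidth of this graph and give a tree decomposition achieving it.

A single bag containing all 6 vertices is trivially a valid decomposition of width 5. Conversely, {1, 2, 3, 4, 5, 6} is a clique of size 6, and the vertices of any clique must share a bag in every tree decomposition; so some bag has ≥ 6 vertices and tw(G) ≥ 5. The upper and lower bounds meet at 5, so that is the treewidth.

Treewidth 5.
One optimal decomposition is:
Bags: B1 = {1, 2, 3, 4, 5, 6}
Tree: (single bag)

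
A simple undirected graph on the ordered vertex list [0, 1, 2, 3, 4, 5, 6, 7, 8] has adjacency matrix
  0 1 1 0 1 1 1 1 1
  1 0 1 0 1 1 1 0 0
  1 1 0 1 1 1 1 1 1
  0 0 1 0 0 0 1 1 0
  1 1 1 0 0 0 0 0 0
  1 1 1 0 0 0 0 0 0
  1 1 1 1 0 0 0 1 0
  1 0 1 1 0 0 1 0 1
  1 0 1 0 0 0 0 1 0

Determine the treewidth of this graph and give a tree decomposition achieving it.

Treewidth 3.
One optimal decomposition is:
Bags: B1 = {0, 2, 6, 7}  B2 = {2, 3, 6, 7}  B3 = {0, 1, 2, 6}  B4 = {0, 1, 2, 5}  B5 = {0, 2, 7, 8}  B6 = {0, 1, 2, 4}
Tree: B1–B2, B1–B3, B3–B4, B1–B5, B4–B6

Every bag has size at most 4, so the width is 4 − 1 = 3 and tw(G) ≤ 3. Conversely, {0, 2, 7, 8} is a clique of size 4, and the vertices of any clique must share a bag in every tree decomposition; so some bag has ≥ 4 vertices and tw(G) ≥ 3. Combining the bounds, tw(G) = 3.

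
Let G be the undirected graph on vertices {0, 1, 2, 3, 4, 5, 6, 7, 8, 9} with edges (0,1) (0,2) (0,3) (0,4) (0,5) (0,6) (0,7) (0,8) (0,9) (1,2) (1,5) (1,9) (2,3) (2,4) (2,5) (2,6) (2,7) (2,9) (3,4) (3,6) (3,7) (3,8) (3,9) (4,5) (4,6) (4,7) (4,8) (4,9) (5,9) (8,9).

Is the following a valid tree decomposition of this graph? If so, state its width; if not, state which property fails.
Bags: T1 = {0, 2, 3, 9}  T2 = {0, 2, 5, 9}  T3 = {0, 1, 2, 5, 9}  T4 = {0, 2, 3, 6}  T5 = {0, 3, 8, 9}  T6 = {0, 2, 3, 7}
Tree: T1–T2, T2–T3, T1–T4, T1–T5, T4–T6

No — vertex 4 appears in no bag.

A tree decomposition must satisfy three properties: every vertex lies in some bag; for every edge, both endpoints lie together in some bag; and for every vertex, the bags containing it form a connected subtree. Here vertex 4 appears in no bag, so the decomposition is invalid.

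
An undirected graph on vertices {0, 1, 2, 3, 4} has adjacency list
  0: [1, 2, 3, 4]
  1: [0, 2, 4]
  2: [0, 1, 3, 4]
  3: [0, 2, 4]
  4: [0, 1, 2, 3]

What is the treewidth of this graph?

3

A width-3 tree decomposition is:
Bags: B1 = {0, 2, 3, 4}  B2 = {0, 1, 2, 4}
Tree: B1–B2
Each bag holds 4 vertices, so the decomposition has width 3, which upper-bounds the treewidth. Conversely, {0, 1, 2, 4} is a clique of size 4, and the vertices of any clique must share a bag in every tree decomposition; so some bag has ≥ 4 vertices and tw(G) ≥ 3. Therefore the treewidth is 3.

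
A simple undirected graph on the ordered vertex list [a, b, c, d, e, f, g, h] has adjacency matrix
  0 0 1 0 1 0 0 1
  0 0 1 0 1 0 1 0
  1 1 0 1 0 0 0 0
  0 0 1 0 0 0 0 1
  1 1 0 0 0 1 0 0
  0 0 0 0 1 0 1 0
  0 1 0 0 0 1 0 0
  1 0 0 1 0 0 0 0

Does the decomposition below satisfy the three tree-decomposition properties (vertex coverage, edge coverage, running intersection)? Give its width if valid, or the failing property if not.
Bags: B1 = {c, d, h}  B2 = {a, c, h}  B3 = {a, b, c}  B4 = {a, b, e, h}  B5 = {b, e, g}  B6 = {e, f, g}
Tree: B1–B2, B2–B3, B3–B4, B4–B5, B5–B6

A tree decomposition must satisfy three properties: every vertex lies in some bag; for every edge, both endpoints lie together in some bag; and for every vertex, the bags containing it form a connected subtree. Here bags containing vertex h are not connected in the tree, so the decomposition is invalid.

No — bags containing vertex h are not connected in the tree.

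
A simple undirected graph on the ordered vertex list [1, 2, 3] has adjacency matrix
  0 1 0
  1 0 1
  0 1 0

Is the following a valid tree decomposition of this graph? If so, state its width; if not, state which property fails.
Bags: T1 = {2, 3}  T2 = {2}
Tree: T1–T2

No — vertex 1 appears in no bag.

A tree decomposition must satisfy three properties: every vertex lies in some bag; for every edge, both endpoints lie together in some bag; and for every vertex, the bags containing it form a connected subtree. Here vertex 1 appears in no bag, so the decomposition is invalid.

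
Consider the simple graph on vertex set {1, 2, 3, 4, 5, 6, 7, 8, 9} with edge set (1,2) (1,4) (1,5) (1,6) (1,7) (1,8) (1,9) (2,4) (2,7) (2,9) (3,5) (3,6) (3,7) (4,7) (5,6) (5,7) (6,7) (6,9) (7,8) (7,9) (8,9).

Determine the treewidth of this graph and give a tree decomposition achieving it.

The largest bag has 4 vertices, giving width 3; this decomposition certifies tw(G) ≤ 3. Conversely, {1, 7, 8, 9} is a clique of size 4, and the vertices of any clique must share a bag in every tree decomposition; so some bag has ≥ 4 vertices and tw(G) ≥ 3. Therefore the treewidth is 3.

Treewidth 3.
One optimal decomposition is:
Bags: B1 = {1, 6, 7, 9}  B2 = {1, 5, 6, 7}  B3 = {1, 2, 7, 9}  B4 = {1, 7, 8, 9}  B5 = {3, 5, 6, 7}  B6 = {1, 2, 4, 7}
Tree: B1–B2, B1–B3, B3–B4, B2–B5, B3–B6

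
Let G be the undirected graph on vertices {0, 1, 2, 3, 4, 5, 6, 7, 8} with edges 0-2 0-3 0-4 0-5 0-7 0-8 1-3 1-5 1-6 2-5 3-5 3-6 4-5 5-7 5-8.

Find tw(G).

2

A width-2 tree decomposition is:
Bags: B1 = {1, 3, 5}  B2 = {0, 3, 5}  B3 = {1, 3, 6}  B4 = {0, 5, 7}  B5 = {0, 5, 8}  B6 = {0, 4, 5}  B7 = {0, 2, 5}
Tree: B1–B2, B1–B3, B2–B4, B4–B5, B2–B6, B2–B7
Every bag has size at most 3, so the width is 3 − 1 = 2 and tw(G) ≤ 2. Conversely, {0, 2, 5} is a clique of size 3, and the vertices of any clique must share a bag in every tree decomposition; so some bag has ≥ 3 vertices and tw(G) ≥ 2. Combining the bounds, tw(G) = 2.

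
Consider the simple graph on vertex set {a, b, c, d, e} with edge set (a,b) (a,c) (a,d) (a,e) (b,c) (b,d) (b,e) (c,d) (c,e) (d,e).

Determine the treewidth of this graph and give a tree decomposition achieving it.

With just one bag of size 5, the width is 5 − 1 = 4, so tw(G) ≤ 4. On the other hand G contains the 5-clique {a, b, c, d, e}. A clique must lie in a single bag of any decomposition, so no decomposition can have width below 4. Combining the bounds, tw(G) = 4.

Treewidth 4.
Bags: B1 = {a, b, c, d, e}
Tree: (single bag)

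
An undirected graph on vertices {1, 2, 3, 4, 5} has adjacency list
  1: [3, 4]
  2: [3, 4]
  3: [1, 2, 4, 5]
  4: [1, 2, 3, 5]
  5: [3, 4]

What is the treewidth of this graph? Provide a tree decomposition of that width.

Each bag holds 3 vertices, so the decomposition has width 2, which upper-bounds the treewidth. Conversely, {1, 3, 4} is a clique of size 3, and the vertices of any clique must share a bag in every tree decomposition; so some bag has ≥ 3 vertices and tw(G) ≥ 2. The upper and lower bounds meet at 2, so that is the treewidth.

Treewidth 2.
One optimal decomposition is:
Bags: B1 = {1, 3, 4}  B2 = {3, 4, 5}  B3 = {2, 3, 4}
Tree: B1–B2, B2–B3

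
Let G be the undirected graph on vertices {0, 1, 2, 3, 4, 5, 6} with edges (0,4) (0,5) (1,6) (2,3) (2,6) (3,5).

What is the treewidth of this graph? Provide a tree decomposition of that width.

Treewidth 1.
Bags: B1 = {0, 4}  B2 = {0, 5}  B3 = {3, 5}  B4 = {2, 3}  B5 = {2, 6}  B6 = {1, 6}
Tree: B1–B2, B2–B3, B3–B4, B4–B5, B5–B6

Each bag holds 2 vertices, so the decomposition has width 1, which upper-bounds the treewidth. G has an edge, so its treewidth is at least 1. Hence tw(G) = 1 exactly.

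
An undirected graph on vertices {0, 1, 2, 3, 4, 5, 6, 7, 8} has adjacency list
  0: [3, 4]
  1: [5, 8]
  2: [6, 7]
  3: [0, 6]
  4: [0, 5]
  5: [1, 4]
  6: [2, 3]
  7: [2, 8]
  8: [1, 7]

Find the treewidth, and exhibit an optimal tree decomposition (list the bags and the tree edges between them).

The largest bag has 3 vertices, giving width 2; this decomposition certifies tw(G) ≤ 2. The edges 6–2–7–8–1–5–4–0–3–6 form a cycle, so G is not a tree and its treewidth is at least 2. Hence tw(G) = 2 exactly.

Treewidth 2.
One such decomposition:
Bags: B1 = {2, 6, 7}  B2 = {6, 7, 8}  B3 = {1, 6, 8}  B4 = {1, 5, 6}  B5 = {4, 5, 6}  B6 = {0, 4, 6}  B7 = {0, 3, 6}
Tree: B1–B2, B2–B3, B3–B4, B4–B5, B5–B6, B6–B7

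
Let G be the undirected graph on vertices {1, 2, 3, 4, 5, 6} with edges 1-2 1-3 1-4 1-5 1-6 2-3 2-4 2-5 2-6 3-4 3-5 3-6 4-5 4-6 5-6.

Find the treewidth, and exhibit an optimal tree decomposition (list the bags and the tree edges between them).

Treewidth 5.
One optimal decomposition is:
Bags: B1 = {1, 2, 3, 4, 5, 6}
Tree: (single bag)

With just one bag of size 6, the width is 6 − 1 = 5, so tw(G) ≤ 5. On the other hand G contains the 6-clique {1, 2, 3, 4, 5, 6}. A clique must lie in a single bag of any decomposition, so no decomposition can have width below 5. Therefore the treewidth is 5.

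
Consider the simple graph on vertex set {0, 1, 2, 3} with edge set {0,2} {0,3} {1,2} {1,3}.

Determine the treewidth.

A width-2 tree decomposition is:
Bags: B1 = {1, 2, 3}  B2 = {0, 2, 3}
Tree: B1–B2
The largest bag has 3 vertices, giving width 2; this decomposition certifies tw(G) ≤ 2. For the lower bound, G contains the cycle 2–1–3–0–2, so G is not a forest; only forests have treewidth ≤ 1, hence tw(G) ≥ 2. Combining the bounds, tw(G) = 2.

2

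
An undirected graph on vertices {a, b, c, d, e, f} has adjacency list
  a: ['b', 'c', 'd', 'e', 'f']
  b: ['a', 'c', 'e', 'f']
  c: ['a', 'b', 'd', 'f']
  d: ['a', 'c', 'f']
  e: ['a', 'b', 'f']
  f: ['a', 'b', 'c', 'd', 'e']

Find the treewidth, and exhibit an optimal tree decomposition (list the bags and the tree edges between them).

Every bag has size at most 4, so the width is 4 − 1 = 3 and tw(G) ≤ 3. Conversely, {a, b, e, f} is a clique of size 4, and the vertices of any clique must share a bag in every tree decomposition; so some bag has ≥ 4 vertices and tw(G) ≥ 3. Therefore the treewidth is 3.

Treewidth 3.
One optimal decomposition is:
Bags: B1 = {a, b, c, f}  B2 = {a, b, e, f}  B3 = {a, c, d, f}
Tree: B1–B2, B1–B3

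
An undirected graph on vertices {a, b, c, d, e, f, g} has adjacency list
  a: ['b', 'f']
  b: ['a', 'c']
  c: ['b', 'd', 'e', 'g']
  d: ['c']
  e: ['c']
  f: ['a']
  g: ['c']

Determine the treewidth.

1

A width-1 tree decomposition is:
Bags: B1 = {a, b}  B2 = {b, c}  B3 = {a, f}  B4 = {c, e}  B5 = {c, g}  B6 = {c, d}
Tree: B1–B2, B1–B3, B2–B4, B2–B5, B2–B6
Each bag holds 2 vertices, so the decomposition has width 1, which upper-bounds the treewidth. Any graph with an edge has treewidth ≥ 1, and G has the edge a–b. Therefore the treewidth is 1.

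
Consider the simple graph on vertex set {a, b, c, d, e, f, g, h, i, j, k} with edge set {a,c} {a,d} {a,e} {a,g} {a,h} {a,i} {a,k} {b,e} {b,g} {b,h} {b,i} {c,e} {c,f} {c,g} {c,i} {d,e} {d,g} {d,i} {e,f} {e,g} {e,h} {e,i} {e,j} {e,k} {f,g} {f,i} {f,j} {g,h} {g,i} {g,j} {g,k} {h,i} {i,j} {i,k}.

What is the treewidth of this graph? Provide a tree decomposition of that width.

Treewidth 4.
One such decomposition:
Bags: B1 = {a, e, g, h, i}  B2 = {b, e, g, h, i}  B3 = {a, e, g, i, k}  B4 = {a, d, e, g, i}  B5 = {a, c, e, g, i}  B6 = {c, e, f, g, i}  B7 = {e, f, g, i, j}
Tree: B1–B2, B1–B3, B1–B4, B1–B5, B5–B6, B6–B7

Every bag has size at most 5, so the width is 5 − 1 = 4 and tw(G) ≤ 4. Conversely, {a, d, e, g, i} is a clique of size 5, and the vertices of any clique must share a bag in every tree decomposition; so some bag has ≥ 5 vertices and tw(G) ≥ 4. The upper and lower bounds meet at 4, so that is the treewidth.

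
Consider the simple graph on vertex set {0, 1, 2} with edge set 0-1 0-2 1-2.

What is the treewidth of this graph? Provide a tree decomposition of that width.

Treewidth 2.
Bags: B1 = {0, 1, 2}
Tree: (single bag)

With just one bag of size 3, the width is 3 − 1 = 2, so tw(G) ≤ 2. Conversely, {0, 1, 2} is a clique of size 3, and the vertices of any clique must share a bag in every tree decomposition; so some bag has ≥ 3 vertices and tw(G) ≥ 2. Hence tw(G) = 2 exactly.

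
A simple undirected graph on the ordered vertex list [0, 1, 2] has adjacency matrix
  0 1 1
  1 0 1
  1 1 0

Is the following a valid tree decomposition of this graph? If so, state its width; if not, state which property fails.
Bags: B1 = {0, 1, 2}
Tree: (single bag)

Vertex coverage: the bags together contain {0, 1, 2}, the full vertex set. Edge coverage: each edge of G has both endpoints in at least one bag. Running intersection: for every vertex, the bags containing it form a connected subtree. All three properties hold, so this is a valid tree decomposition of width max|bag| − 1 = 2, and hence tw(G) ≤ 2.

Yes; width 2.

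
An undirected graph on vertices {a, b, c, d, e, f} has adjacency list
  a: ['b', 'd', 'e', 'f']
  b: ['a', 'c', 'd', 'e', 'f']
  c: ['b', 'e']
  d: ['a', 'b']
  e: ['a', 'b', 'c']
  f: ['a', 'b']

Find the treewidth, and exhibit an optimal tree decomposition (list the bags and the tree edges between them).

Treewidth 2.
One optimal decomposition is:
Bags: B1 = {a, b, e}  B2 = {a, b, d}  B3 = {a, b, f}  B4 = {b, c, e}
Tree: B1–B2, B2–B3, B1–B4

The largest bag has 3 vertices, giving width 2; this decomposition certifies tw(G) ≤ 2. On the other hand G contains the 3-clique {b, c, e}. A clique must lie in a single bag of any decomposition, so no decomposition can have width below 2. The upper and lower bounds meet at 2, so that is the treewidth.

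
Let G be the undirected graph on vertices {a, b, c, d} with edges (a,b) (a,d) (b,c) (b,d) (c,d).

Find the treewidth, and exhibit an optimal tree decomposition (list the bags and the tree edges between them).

Treewidth 2.
Bags: B1 = {b, c, d}  B2 = {a, b, d}
Tree: B1–B2

Each bag holds 3 vertices, so the decomposition has width 2, which upper-bounds the treewidth. For the lower bound, the 3 vertices {b, c, d} are pairwise adjacent, and any tree decomposition puts a clique entirely inside one bag — forcing width ≥ 2. Combining the bounds, tw(G) = 2.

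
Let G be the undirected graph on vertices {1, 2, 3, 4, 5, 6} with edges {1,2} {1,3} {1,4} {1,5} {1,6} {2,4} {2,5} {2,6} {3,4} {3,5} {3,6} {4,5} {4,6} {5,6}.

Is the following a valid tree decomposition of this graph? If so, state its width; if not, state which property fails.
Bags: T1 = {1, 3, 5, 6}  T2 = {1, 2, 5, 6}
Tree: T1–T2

No — vertex 4 appears in no bag.

A tree decomposition must satisfy three properties: every vertex lies in some bag; for every edge, both endpoints lie together in some bag; and for every vertex, the bags containing it form a connected subtree. Here vertex 4 appears in no bag, so the decomposition is invalid.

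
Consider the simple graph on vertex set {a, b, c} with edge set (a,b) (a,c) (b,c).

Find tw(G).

2

A width-2 tree decomposition is:
Bags: B1 = {a, b, c}
Tree: (single bag)
With just one bag of size 3, the width is 3 − 1 = 2, so tw(G) ≤ 2. On the other hand G contains the 3-clique {a, b, c}. A clique must lie in a single bag of any decomposition, so no decomposition can have width below 2. Combining the bounds, tw(G) = 2.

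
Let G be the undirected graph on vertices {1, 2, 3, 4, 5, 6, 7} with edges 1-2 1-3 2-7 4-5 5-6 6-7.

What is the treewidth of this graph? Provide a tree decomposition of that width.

Treewidth 1.
One optimal decomposition is:
Bags: B1 = {4, 5}  B2 = {5, 6}  B3 = {6, 7}  B4 = {2, 7}  B5 = {1, 2}  B6 = {1, 3}
Tree: B1–B2, B2–B3, B3–B4, B4–B5, B5–B6

The largest bag has 2 vertices, giving width 1; this decomposition certifies tw(G) ≤ 1. Since G has at least one edge (e.g. 4–5), it is not an edgeless graph, so tw(G) ≥ 1. Combining the bounds, tw(G) = 1.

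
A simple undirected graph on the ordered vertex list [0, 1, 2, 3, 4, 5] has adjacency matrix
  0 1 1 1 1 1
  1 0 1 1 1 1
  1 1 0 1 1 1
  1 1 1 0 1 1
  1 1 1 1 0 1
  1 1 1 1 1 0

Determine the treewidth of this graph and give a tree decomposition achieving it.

With just one bag of size 6, the width is 6 − 1 = 5, so tw(G) ≤ 5. Conversely, {0, 1, 2, 3, 4, 5} is a clique of size 6, and the vertices of any clique must share a bag in every tree decomposition; so some bag has ≥ 6 vertices and tw(G) ≥ 5. Hence tw(G) = 5 exactly.

Treewidth 5.
One optimal decomposition is:
Bags: B1 = {0, 1, 2, 3, 4, 5}
Tree: (single bag)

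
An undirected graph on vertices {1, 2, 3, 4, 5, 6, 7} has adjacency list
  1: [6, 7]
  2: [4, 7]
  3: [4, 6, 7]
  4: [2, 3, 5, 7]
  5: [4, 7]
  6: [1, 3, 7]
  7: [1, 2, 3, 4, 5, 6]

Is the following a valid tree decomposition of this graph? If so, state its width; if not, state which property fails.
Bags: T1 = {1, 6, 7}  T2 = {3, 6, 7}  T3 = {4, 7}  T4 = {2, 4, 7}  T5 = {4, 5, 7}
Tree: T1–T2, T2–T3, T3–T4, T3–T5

A tree decomposition must satisfy three properties: every vertex lies in some bag; for every edge, both endpoints lie together in some bag; and for every vertex, the bags containing it form a connected subtree. Here edge (3,4) lies in no bag, so the decomposition is invalid.

No — edge (3,4) lies in no bag.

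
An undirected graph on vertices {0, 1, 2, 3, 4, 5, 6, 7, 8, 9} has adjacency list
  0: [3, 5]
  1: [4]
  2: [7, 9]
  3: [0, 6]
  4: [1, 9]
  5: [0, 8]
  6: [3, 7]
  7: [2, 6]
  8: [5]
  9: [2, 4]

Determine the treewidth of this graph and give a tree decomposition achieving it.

Every bag has size at most 2, so the width is 2 − 1 = 1 and tw(G) ≤ 1. Any graph with an edge has treewidth ≥ 1, and G has the edge 1–4. Combining the bounds, tw(G) = 1.

Treewidth 1.
One optimal decomposition is:
Bags: B1 = {1, 4}  B2 = {4, 9}  B3 = {2, 9}  B4 = {2, 7}  B5 = {6, 7}  B6 = {3, 6}  B7 = {0, 3}  B8 = {0, 5}  B9 = {5, 8}
Tree: B1–B2, B2–B3, B3–B4, B4–B5, B5–B6, B6–B7, B7–B8, B8–B9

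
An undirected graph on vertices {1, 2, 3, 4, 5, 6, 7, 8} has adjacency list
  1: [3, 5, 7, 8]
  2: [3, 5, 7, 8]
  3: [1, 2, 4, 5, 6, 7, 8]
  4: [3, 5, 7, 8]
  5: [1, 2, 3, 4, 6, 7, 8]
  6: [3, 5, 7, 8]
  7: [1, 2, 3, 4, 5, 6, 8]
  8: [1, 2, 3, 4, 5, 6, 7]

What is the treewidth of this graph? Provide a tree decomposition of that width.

Treewidth 4.
One such decomposition:
Bags: B1 = {3, 4, 5, 7, 8}  B2 = {1, 3, 5, 7, 8}  B3 = {3, 5, 6, 7, 8}  B4 = {2, 3, 5, 7, 8}
Tree: B1–B2, B1–B3, B2–B4

Each bag holds 5 vertices, so the decomposition has width 4, which upper-bounds the treewidth. Conversely, {1, 3, 5, 7, 8} is a clique of size 5, and the vertices of any clique must share a bag in every tree decomposition; so some bag has ≥ 5 vertices and tw(G) ≥ 4. The upper and lower bounds meet at 4, so that is the treewidth.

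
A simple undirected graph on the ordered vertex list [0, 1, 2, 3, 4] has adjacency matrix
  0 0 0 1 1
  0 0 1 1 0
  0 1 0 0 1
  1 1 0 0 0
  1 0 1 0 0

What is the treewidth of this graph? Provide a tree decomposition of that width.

The largest bag has 3 vertices, giving width 2; this decomposition certifies tw(G) ≤ 2. For the lower bound, G contains the cycle 1–3–0–4–2–1, so G is not a forest; only forests have treewidth ≤ 1, hence tw(G) ≥ 2. Hence tw(G) = 2 exactly.

Treewidth 2.
Bags: B1 = {0, 1, 3}  B2 = {0, 1, 4}  B3 = {1, 2, 4}
Tree: B1–B2, B2–B3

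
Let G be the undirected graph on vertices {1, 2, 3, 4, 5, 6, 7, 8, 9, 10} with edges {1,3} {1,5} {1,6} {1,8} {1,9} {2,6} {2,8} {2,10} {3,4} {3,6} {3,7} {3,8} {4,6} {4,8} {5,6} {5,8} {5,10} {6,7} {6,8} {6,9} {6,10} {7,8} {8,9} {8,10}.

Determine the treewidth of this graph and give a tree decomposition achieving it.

Treewidth 3.
Bags: B1 = {3, 6, 7, 8}  B2 = {3, 4, 6, 8}  B3 = {1, 3, 6, 8}  B4 = {1, 6, 8, 9}  B5 = {1, 5, 6, 8}  B6 = {5, 6, 8, 10}  B7 = {2, 6, 8, 10}
Tree: B1–B2, B2–B3, B3–B4, B4–B5, B5–B6, B6–B7

Each bag holds 4 vertices, so the decomposition has width 3, which upper-bounds the treewidth. On the other hand G contains the 4-clique {1, 6, 8, 9}. A clique must lie in a single bag of any decomposition, so no decomposition can have width below 3. Therefore the treewidth is 3.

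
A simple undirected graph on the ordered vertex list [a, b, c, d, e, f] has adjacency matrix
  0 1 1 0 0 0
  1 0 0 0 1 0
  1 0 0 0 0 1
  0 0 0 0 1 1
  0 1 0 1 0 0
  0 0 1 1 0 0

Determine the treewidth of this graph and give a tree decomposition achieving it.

Treewidth 2.
One optimal decomposition is:
Bags: B1 = {c, d, f}  B2 = {a, c, d}  B3 = {a, b, d}  B4 = {b, d, e}
Tree: B1–B2, B2–B3, B3–B4

Every bag has size at most 3, so the width is 3 − 1 = 2 and tw(G) ≤ 2. Since d–f–c–a–b–e–d is a cycle in G, G is not acyclic. Forests are exactly the graphs of treewidth ≤ 1, so tw(G) ≥ 2. The upper and lower bounds meet at 2, so that is the treewidth.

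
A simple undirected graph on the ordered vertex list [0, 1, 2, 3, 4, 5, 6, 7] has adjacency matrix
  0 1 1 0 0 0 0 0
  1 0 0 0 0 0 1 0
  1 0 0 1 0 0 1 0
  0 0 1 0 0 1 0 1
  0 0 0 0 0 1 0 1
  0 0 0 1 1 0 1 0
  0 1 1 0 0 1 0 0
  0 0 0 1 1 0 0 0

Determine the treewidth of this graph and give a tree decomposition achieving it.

Treewidth 2.
One such decomposition:
Bags: B1 = {0, 1, 2}  B2 = {1, 2, 6}  B3 = {2, 3, 6}  B4 = {3, 5, 6}  B5 = {3, 5, 7}  B6 = {4, 5, 7}
Tree: B1–B2, B2–B3, B3–B4, B4–B5, B5–B6

Each bag holds 3 vertices, so the decomposition has width 2, which upper-bounds the treewidth. Since 0–1–6–2–0 is a cycle in G, G is not acyclic. Forests are exactly the graphs of treewidth ≤ 1, so tw(G) ≥ 2. Combining the bounds, tw(G) = 2.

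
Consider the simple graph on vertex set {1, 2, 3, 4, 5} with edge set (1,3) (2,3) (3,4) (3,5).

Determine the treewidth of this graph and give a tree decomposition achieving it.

Every bag has size at most 2, so the width is 2 − 1 = 1 and tw(G) ≤ 1. Any graph with an edge has treewidth ≥ 1, and G has the edge 3–4. Therefore the treewidth is 1.

Treewidth 1.
One such decomposition:
Bags: B1 = {3, 4}  B2 = {2, 3}  B3 = {3, 5}  B4 = {1, 3}
Tree: B1–B2, B1–B3, B3–B4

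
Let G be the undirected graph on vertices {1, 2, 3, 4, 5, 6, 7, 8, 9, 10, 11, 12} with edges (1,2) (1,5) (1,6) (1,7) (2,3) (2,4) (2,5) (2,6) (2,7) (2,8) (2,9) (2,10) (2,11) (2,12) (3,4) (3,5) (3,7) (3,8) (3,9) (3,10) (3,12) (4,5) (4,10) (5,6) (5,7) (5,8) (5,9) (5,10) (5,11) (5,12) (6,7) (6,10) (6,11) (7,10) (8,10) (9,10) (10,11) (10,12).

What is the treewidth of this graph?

A width-4 tree decomposition is:
Bags: B1 = {2, 5, 6, 7, 10}  B2 = {2, 3, 5, 7, 10}  B3 = {1, 2, 5, 6, 7}  B4 = {2, 3, 4, 5, 10}  B5 = {2, 3, 5, 9, 10}  B6 = {2, 5, 6, 10, 11}  B7 = {2, 3, 5, 8, 10}  B8 = {2, 3, 5, 10, 12}
Tree: B1–B2, B1–B3, B2–B4, B4–B5, B1–B6, B5–B7, B7–B8
The largest bag has 5 vertices, giving width 4; this decomposition certifies tw(G) ≤ 4. Conversely, {1, 2, 5, 6, 7} is a clique of size 5, and the vertices of any clique must share a bag in every tree decomposition; so some bag has ≥ 5 vertices and tw(G) ≥ 4. The upper and lower bounds meet at 4, so that is the treewidth.

4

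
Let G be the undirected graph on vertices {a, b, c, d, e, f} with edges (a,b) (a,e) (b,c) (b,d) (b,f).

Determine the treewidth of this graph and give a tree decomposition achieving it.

Treewidth 1.
Bags: B1 = {a, e}  B2 = {a, b}  B3 = {b, d}  B4 = {b, f}  B5 = {b, c}
Tree: B1–B2, B2–B3, B3–B4, B3–B5

Each bag holds 2 vertices, so the decomposition has width 1, which upper-bounds the treewidth. G has an edge, so its treewidth is at least 1. The upper and lower bounds meet at 1, so that is the treewidth.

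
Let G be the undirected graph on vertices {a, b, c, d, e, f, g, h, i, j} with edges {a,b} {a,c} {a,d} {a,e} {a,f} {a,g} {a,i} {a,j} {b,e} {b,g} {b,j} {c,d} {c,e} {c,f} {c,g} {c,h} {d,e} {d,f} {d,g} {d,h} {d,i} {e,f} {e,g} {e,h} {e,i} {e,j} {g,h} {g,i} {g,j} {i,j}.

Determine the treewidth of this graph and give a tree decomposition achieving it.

Treewidth 4.
Bags: B1 = {a, d, e, g, i}  B2 = {a, c, d, e, g}  B3 = {a, c, d, e, f}  B4 = {a, e, g, i, j}  B5 = {a, b, e, g, j}  B6 = {c, d, e, g, h}
Tree: B1–B2, B2–B3, B1–B4, B4–B5, B2–B6

Each bag holds 5 vertices, so the decomposition has width 4, which upper-bounds the treewidth. On the other hand G contains the 5-clique {c, d, e, g, h}. A clique must lie in a single bag of any decomposition, so no decomposition can have width below 4. Therefore the treewidth is 4.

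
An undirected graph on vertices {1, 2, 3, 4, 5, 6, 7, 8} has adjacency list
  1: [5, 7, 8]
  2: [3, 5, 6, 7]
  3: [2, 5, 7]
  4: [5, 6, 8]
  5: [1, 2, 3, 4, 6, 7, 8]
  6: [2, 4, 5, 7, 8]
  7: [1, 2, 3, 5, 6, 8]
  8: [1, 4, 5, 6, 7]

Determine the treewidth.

A width-3 tree decomposition is:
Bags: B1 = {2, 3, 5, 7}  B2 = {2, 5, 6, 7}  B3 = {5, 6, 7, 8}  B4 = {1, 5, 7, 8}  B5 = {4, 5, 6, 8}
Tree: B1–B2, B2–B3, B3–B4, B3–B5
Every bag has size at most 4, so the width is 4 − 1 = 3 and tw(G) ≤ 3. For the lower bound, the 4 vertices {4, 5, 6, 8} are pairwise adjacent, and any tree decomposition puts a clique entirely inside one bag — forcing width ≥ 3. Therefore the treewidth is 3.

3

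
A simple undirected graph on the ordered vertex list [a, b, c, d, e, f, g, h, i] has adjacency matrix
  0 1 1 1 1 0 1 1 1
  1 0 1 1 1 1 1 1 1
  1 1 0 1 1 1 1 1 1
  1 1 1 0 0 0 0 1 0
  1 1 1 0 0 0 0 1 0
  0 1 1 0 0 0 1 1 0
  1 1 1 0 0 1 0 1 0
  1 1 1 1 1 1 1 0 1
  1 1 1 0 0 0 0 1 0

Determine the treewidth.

A width-4 tree decomposition is:
Bags: B1 = {a, b, c, h, i}  B2 = {a, b, c, e, h}  B3 = {a, b, c, g, h}  B4 = {a, b, c, d, h}  B5 = {b, c, f, g, h}
Tree: B1–B2, B2–B3, B3–B4, B3–B5
Each bag holds 5 vertices, so the decomposition has width 4, which upper-bounds the treewidth. On the other hand G contains the 5-clique {a, b, c, d, h}. A clique must lie in a single bag of any decomposition, so no decomposition can have width below 4. Therefore the treewidth is 4.

4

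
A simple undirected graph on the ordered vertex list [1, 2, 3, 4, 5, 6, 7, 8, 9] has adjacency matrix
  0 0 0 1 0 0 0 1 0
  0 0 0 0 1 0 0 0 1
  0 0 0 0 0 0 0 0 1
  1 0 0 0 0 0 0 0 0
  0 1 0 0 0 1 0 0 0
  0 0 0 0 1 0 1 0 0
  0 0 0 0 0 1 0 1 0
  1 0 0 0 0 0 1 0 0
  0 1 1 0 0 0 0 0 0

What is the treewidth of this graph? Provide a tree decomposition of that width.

The largest bag has 2 vertices, giving width 1; this decomposition certifies tw(G) ≤ 1. G has an edge, so its treewidth is at least 1. Therefore the treewidth is 1.

Treewidth 1.
One optimal decomposition is:
Bags: B1 = {1, 4}  B2 = {1, 8}  B3 = {7, 8}  B4 = {6, 7}  B5 = {5, 6}  B6 = {2, 5}  B7 = {2, 9}  B8 = {3, 9}
Tree: B1–B2, B2–B3, B3–B4, B4–B5, B5–B6, B6–B7, B7–B8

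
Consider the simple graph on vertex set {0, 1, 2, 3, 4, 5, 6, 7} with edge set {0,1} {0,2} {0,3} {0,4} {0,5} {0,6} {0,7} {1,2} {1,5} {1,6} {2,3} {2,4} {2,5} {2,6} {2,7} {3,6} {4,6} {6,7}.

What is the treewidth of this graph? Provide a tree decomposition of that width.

The largest bag has 4 vertices, giving width 3; this decomposition certifies tw(G) ≤ 3. Conversely, {0, 1, 2, 5} is a clique of size 4, and the vertices of any clique must share a bag in every tree decomposition; so some bag has ≥ 4 vertices and tw(G) ≥ 3. Hence tw(G) = 3 exactly.

Treewidth 3.
Bags: B1 = {0, 2, 6, 7}  B2 = {0, 1, 2, 6}  B3 = {0, 1, 2, 5}  B4 = {0, 2, 4, 6}  B5 = {0, 2, 3, 6}
Tree: B1–B2, B2–B3, B1–B4, B1–B5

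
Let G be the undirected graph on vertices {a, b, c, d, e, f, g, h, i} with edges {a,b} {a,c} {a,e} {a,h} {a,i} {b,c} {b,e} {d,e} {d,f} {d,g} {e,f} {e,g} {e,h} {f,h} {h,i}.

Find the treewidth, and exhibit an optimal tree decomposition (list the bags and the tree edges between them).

The largest bag has 3 vertices, giving width 2; this decomposition certifies tw(G) ≤ 2. On the other hand G contains the 3-clique {d, e, g}. A clique must lie in a single bag of any decomposition, so no decomposition can have width below 2. The upper and lower bounds meet at 2, so that is the treewidth.

Treewidth 2.
Bags: B1 = {a, e, h}  B2 = {a, b, e}  B3 = {a, h, i}  B4 = {e, f, h}  B5 = {d, e, f}  B6 = {d, e, g}  B7 = {a, b, c}
Tree: B1–B2, B1–B3, B1–B4, B4–B5, B5–B6, B2–B7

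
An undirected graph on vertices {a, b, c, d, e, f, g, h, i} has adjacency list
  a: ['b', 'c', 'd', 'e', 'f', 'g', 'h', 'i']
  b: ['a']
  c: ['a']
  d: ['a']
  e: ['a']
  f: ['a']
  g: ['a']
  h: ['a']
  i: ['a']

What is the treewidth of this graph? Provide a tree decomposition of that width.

Treewidth 1.
One such decomposition:
Bags: B1 = {a, h}  B2 = {a, g}  B3 = {a, e}  B4 = {a, b}  B5 = {a, i}  B6 = {a, f}  B7 = {a, d}  B8 = {a, c}
Tree: B1–B2, B2–B3, B3–B4, B1–B5, B4–B6, B6–B7, B3–B8

The largest bag has 2 vertices, giving width 1; this decomposition certifies tw(G) ≤ 1. Any graph with an edge has treewidth ≥ 1, and G has the edge h–a. Combining the bounds, tw(G) = 1.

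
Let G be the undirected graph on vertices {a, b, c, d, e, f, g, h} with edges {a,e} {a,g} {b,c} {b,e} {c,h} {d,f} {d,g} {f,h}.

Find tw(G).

2

A width-2 tree decomposition is:
Bags: B1 = {c, f, h}  B2 = {b, c, f}  B3 = {b, e, f}  B4 = {a, e, f}  B5 = {a, f, g}  B6 = {d, f, g}
Tree: B1–B2, B2–B3, B3–B4, B4–B5, B5–B6
Every bag has size at most 3, so the width is 3 − 1 = 2 and tw(G) ≤ 2. Since f–h–c–b–e–a–g–d–f is a cycle in G, G is not acyclic. Forests are exactly the graphs of treewidth ≤ 1, so tw(G) ≥ 2. Therefore the treewidth is 2.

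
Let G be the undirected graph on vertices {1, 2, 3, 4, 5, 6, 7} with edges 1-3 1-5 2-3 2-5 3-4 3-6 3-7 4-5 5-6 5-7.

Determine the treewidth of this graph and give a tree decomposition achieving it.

The largest bag has 3 vertices, giving width 2; this decomposition certifies tw(G) ≤ 2. For the lower bound, G contains the cycle 5–1–3–2–5, so G is not a forest; only forests have treewidth ≤ 1, hence tw(G) ≥ 2. Therefore the treewidth is 2.

Treewidth 2.
One such decomposition:
Bags: B1 = {1, 3, 5}  B2 = {2, 3, 5}  B3 = {3, 4, 5}  B4 = {3, 5, 7}  B5 = {3, 5, 6}
Tree: B1–B2, B2–B3, B3–B4, B4–B5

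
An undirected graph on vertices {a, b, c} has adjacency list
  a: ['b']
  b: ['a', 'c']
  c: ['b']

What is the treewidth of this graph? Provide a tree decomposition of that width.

Treewidth 1.
One optimal decomposition is:
Bags: B1 = {a, b}  B2 = {b, c}
Tree: B1–B2

The largest bag has 2 vertices, giving width 1; this decomposition certifies tw(G) ≤ 1. Since G has at least one edge (e.g. a–b), it is not an edgeless graph, so tw(G) ≥ 1. Hence tw(G) = 1 exactly.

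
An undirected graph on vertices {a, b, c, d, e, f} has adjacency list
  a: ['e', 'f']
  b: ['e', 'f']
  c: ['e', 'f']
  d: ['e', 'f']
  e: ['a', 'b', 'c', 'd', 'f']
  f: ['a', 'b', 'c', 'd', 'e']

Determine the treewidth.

A width-2 tree decomposition is:
Bags: B1 = {c, e, f}  B2 = {b, e, f}  B3 = {d, e, f}  B4 = {a, e, f}
Tree: B1–B2, B2–B3, B1–B4
Every bag has size at most 3, so the width is 3 − 1 = 2 and tw(G) ≤ 2. For the lower bound, the 3 vertices {d, e, f} are pairwise adjacent, and any tree decomposition puts a clique entirely inside one bag — forcing width ≥ 2. Hence tw(G) = 2 exactly.

2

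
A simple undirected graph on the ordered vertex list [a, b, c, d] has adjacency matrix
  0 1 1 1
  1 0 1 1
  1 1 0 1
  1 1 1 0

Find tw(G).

3

A width-3 tree decomposition is:
Bags: B1 = {a, b, c, d}
Tree: (single bag)
A single bag containing all 4 vertices is trivially a valid decomposition of width 3. For the lower bound, the 4 vertices {a, b, c, d} are pairwise adjacent, and any tree decomposition puts a clique entirely inside one bag — forcing width ≥ 3. Combining the bounds, tw(G) = 3.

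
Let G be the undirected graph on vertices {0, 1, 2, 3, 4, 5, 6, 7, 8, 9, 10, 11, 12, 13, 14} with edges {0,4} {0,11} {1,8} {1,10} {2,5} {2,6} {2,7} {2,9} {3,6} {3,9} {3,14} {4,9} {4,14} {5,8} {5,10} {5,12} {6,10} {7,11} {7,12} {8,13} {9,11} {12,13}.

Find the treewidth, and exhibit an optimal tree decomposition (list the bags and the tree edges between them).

Each bag holds 4 vertices, so the decomposition has width 3, which upper-bounds the treewidth. For the lower bound: the 4 vertex sets {1,8,13}, {12}, {5}, {2,6,7,10} are disjoint, each induces a connected subgraph, and every pair is joined by at least one edge of G. Contracting each set to a single vertex therefore yields K_{4} as a minor, and since treewidth is minor-monotone, tw(G) ≥ tw(K_{4}) = 3. Therefore the treewidth is 3.

Treewidth 3.
Bags: B1 = {1, 8, 12, 13}  B2 = {1, 5, 8, 12}  B3 = {1, 5, 10, 12}  B4 = {5, 7, 10, 12}  B5 = {2, 5, 7, 10}  B6 = {2, 6, 7, 10}  B7 = {2, 6, 7, 11}  B8 = {2, 6, 9, 11}  B9 = {3, 6, 9, 11}  B10 = {0, 3, 9, 11}  B11 = {0, 3, 4, 9}  B12 = {0, 3, 4, 14}
Tree: B1–B2, B2–B3, B3–B4, B4–B5, B5–B6, B6–B7, B7–B8, B8–B9, B9–B10, B10–B11, B11–B12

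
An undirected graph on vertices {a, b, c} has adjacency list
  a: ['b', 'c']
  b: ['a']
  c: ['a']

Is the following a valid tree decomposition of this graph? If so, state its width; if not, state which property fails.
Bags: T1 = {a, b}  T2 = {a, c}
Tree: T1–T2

Yes; width 1.

Checking the three conditions: (i) the bags cover all of {a, b, c}; (ii) for each edge, some bag contains both endpoints; (iii) the bags containing any fixed vertex form a subtree. All hold, so the decomposition is valid with width 2 − 1 = 1.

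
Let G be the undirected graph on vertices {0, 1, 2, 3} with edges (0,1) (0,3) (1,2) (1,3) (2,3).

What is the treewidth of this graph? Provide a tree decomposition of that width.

Treewidth 2.
One such decomposition:
Bags: B1 = {1, 2, 3}  B2 = {0, 1, 3}
Tree: B1–B2

Every bag has size at most 3, so the width is 3 − 1 = 2 and tw(G) ≤ 2. Conversely, {0, 1, 3} is a clique of size 3, and the vertices of any clique must share a bag in every tree decomposition; so some bag has ≥ 3 vertices and tw(G) ≥ 2. The upper and lower bounds meet at 2, so that is the treewidth.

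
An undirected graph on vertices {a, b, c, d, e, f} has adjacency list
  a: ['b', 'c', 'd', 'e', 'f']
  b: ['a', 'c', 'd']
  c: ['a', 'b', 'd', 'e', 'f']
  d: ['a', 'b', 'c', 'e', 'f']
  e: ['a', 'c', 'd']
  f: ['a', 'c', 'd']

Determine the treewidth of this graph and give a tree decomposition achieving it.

Treewidth 3.
One optimal decomposition is:
Bags: B1 = {a, b, c, d}  B2 = {a, c, d, f}  B3 = {a, c, d, e}
Tree: B1–B2, B1–B3

Each bag holds 4 vertices, so the decomposition has width 3, which upper-bounds the treewidth. On the other hand G contains the 4-clique {a, c, d, e}. A clique must lie in a single bag of any decomposition, so no decomposition can have width below 3. Therefore the treewidth is 3.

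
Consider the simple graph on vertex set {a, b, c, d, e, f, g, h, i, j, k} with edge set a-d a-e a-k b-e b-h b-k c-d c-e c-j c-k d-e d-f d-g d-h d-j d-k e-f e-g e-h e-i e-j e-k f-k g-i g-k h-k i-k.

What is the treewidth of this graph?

A width-3 tree decomposition is:
Bags: B1 = {d, e, h, k}  B2 = {d, e, g, k}  B3 = {e, g, i, k}  B4 = {b, e, h, k}  B5 = {c, d, e, k}  B6 = {d, e, f, k}  B7 = {a, d, e, k}  B8 = {c, d, e, j}
Tree: B1–B2, B2–B3, B1–B4, B2–B5, B5–B6, B2–B7, B5–B8
Every bag has size at most 4, so the width is 4 − 1 = 3 and tw(G) ≤ 3. For the lower bound, the 4 vertices {c, d, e, j} are pairwise adjacent, and any tree decomposition puts a clique entirely inside one bag — forcing width ≥ 3. The upper and lower bounds meet at 3, so that is the treewidth.

3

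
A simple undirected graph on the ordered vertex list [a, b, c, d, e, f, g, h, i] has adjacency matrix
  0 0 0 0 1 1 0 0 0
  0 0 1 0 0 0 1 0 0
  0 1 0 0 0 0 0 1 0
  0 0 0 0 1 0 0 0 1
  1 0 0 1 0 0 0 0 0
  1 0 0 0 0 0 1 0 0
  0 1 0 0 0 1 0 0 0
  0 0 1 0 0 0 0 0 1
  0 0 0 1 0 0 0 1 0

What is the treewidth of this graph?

2

A width-2 tree decomposition is:
Bags: B1 = {a, e, f}  B2 = {d, e, f}  B3 = {d, f, i}  B4 = {f, h, i}  B5 = {c, f, h}  B6 = {b, c, f}  B7 = {b, f, g}
Tree: B1–B2, B2–B3, B3–B4, B4–B5, B5–B6, B6–B7
The largest bag has 3 vertices, giving width 2; this decomposition certifies tw(G) ≤ 2. Since f–a–e–d–i–h–c–b–g–f is a cycle in G, G is not acyclic. Forests are exactly the graphs of treewidth ≤ 1, so tw(G) ≥ 2. Hence tw(G) = 2 exactly.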